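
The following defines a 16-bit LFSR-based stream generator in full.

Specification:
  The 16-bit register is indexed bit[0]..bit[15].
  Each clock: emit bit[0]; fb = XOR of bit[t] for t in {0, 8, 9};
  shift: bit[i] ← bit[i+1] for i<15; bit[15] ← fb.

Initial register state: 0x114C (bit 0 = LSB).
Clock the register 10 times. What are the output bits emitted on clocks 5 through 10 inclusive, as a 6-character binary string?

001010

reg_0 = 0x114C
clock 1: out=0, reg = 0x88A6
clock 2: out=0, reg = 0x4453
clock 3: out=1, reg = 0xA229
clock 4: out=1, reg = 0x5114
clock 5: out=0, reg = 0xA88A
clock 6: out=0, reg = 0x5445
clock 7: out=1, reg = 0xAA22
clock 8: out=0, reg = 0xD511
clock 9: out=1, reg = 0x6A88
clock 10: out=0, reg = 0xB544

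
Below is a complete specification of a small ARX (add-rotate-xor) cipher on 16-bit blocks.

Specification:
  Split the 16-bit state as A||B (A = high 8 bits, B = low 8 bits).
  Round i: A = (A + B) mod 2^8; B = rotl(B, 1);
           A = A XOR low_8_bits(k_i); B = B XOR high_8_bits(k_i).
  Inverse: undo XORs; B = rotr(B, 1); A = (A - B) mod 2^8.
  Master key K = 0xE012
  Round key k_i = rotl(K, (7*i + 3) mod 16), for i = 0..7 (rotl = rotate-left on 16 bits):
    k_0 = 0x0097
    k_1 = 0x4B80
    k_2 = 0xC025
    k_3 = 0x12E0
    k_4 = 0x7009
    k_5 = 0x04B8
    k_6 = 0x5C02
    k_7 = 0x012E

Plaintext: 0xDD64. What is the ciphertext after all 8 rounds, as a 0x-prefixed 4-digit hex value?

s_0 = plaintext = 0xDD64
s_1 = Round(s_0, k_0) = 0xD6C8
s_2 = Round(s_1, k_1) = 0x1EDA
s_3 = Round(s_2, k_2) = 0xDD75
s_4 = Round(s_3, k_3) = 0xB2F8
s_5 = Round(s_4, k_4) = 0xA381
s_6 = Round(s_5, k_5) = 0x9C07
s_7 = Round(s_6, k_6) = 0xA152
s_8 = Round(s_7, k_7) = 0xDDA5

0xDDA5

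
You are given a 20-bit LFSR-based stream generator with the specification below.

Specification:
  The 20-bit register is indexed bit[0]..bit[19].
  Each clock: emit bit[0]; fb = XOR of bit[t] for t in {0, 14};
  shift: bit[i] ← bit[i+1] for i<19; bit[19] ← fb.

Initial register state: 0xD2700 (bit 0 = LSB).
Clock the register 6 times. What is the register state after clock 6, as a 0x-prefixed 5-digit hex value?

0xD349C

reg_0 = 0xD2700
clock 1: out=0, reg = 0x69380
clock 2: out=0, reg = 0x349C0
clock 3: out=0, reg = 0x9A4E0
clock 4: out=0, reg = 0x4D270
clock 5: out=0, reg = 0xA6938
clock 6: out=0, reg = 0xD349C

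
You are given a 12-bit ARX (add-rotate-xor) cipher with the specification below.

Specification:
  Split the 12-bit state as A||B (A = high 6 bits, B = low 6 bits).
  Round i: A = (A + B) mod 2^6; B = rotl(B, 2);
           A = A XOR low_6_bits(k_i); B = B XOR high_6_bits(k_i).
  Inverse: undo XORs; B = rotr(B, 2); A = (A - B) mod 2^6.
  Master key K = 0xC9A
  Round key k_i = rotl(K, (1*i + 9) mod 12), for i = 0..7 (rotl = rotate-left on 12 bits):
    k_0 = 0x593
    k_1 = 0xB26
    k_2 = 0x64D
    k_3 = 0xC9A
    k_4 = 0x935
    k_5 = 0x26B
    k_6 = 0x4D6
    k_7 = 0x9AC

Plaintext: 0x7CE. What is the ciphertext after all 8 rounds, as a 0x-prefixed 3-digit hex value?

0x856

s_0 = plaintext = 0x7CE
s_1 = Round(s_0, k_0) = 0xFAE
s_2 = Round(s_1, k_1) = 0x296
s_3 = Round(s_2, k_2) = 0xB40
s_4 = Round(s_3, k_3) = 0xDF2
s_5 = Round(s_4, k_4) = 0x72F
s_6 = Round(s_5, k_5) = 0x837
s_7 = Round(s_6, k_6) = 0x04C
s_8 = Round(s_7, k_7) = 0x856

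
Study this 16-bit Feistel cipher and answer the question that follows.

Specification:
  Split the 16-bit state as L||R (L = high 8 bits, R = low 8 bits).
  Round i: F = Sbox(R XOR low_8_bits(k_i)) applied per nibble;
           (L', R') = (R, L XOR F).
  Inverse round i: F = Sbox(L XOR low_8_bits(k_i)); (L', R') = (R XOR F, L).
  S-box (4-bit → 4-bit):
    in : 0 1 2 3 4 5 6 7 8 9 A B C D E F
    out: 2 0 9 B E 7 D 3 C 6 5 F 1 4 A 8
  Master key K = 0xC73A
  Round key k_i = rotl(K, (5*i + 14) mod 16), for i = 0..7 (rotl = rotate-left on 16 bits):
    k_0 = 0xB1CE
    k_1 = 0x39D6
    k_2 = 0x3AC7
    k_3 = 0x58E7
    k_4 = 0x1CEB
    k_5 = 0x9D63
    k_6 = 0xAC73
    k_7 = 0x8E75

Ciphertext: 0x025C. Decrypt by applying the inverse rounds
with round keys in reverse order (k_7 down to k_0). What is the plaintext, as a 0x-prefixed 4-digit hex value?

s_0 = ciphertext = 0x025C
s_1 = InvRound(s_0, k_7) = 0x6F02
s_2 = InvRound(s_1, k_6) = 0x036F
s_3 = InvRound(s_2, k_5) = 0xBD03
s_4 = InvRound(s_3, k_4) = 0x7EBD
s_5 = InvRound(s_4, k_3) = 0xDB7E
s_6 = InvRound(s_5, k_2) = 0x7FDB
s_7 = InvRound(s_6, k_1) = 0x8D7F
s_8 = InvRound(s_7, k_0) = 0x948D

0x948D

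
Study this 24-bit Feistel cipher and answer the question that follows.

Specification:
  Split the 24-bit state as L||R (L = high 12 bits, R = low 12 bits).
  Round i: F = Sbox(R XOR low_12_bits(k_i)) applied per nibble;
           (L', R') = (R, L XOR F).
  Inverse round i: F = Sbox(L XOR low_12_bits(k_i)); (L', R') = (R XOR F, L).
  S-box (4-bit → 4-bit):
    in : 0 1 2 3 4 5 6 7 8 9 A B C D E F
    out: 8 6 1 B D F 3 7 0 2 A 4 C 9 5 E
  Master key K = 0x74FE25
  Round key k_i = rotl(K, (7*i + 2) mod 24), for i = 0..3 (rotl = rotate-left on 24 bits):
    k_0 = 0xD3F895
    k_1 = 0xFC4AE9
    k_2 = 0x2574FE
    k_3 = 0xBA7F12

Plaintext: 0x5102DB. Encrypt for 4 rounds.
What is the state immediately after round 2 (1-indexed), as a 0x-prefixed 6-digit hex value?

s_0 = plaintext = 0x5102DB
s_1 = Round(s_0, k_0) = 0x2DBFC5
s_2 = Round(s_1, k_1) = 0xFC5DC7
s_3 = Round(s_2, k_2) = 0xDC7D77
s_4 = Round(s_3, k_3) = 0xD77CF8

0xFC5DC7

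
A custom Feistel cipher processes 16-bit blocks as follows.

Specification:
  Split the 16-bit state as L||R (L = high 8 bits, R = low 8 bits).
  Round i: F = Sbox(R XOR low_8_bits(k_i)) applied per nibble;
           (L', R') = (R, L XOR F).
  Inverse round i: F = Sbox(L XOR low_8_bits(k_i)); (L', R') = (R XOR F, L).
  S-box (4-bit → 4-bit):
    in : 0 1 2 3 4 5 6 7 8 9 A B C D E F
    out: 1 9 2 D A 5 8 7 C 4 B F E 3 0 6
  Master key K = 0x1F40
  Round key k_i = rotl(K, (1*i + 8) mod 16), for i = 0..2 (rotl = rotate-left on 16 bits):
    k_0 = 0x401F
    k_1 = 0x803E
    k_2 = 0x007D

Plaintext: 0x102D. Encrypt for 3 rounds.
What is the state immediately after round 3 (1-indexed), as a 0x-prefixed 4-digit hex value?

s_0 = plaintext = 0x102D
s_1 = Round(s_0, k_0) = 0x2DC2
s_2 = Round(s_1, k_1) = 0xC243
s_3 = Round(s_2, k_2) = 0x4312

0x4312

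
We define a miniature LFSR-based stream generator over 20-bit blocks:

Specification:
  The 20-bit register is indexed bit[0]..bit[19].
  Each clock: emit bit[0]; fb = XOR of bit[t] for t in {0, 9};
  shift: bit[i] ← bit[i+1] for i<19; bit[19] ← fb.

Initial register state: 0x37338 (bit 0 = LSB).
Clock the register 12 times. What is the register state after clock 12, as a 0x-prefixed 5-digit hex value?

0xA8137

reg_0 = 0x37338
clock 1: out=0, reg = 0x9B99C
clock 2: out=0, reg = 0x4DCCE
clock 3: out=0, reg = 0x26E67
clock 4: out=1, reg = 0x13733
clock 5: out=1, reg = 0x09B99
clock 6: out=1, reg = 0x04DCC
clock 7: out=0, reg = 0x026E6
clock 8: out=0, reg = 0x81373
clock 9: out=1, reg = 0x409B9
clock 10: out=1, reg = 0xA04DC
clock 11: out=0, reg = 0x5026E
clock 12: out=0, reg = 0xA8137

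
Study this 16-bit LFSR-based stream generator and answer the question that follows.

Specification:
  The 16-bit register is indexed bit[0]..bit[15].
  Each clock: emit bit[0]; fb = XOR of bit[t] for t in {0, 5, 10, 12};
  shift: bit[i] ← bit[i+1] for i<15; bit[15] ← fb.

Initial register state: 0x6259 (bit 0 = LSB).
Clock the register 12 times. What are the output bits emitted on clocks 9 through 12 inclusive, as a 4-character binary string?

0100

reg_0 = 0x6259
clock 1: out=1, reg = 0xB12C
clock 2: out=0, reg = 0x5896
clock 3: out=0, reg = 0xAC4B
clock 4: out=1, reg = 0x5625
clock 5: out=1, reg = 0x2B12
clock 6: out=0, reg = 0x1589
clock 7: out=1, reg = 0x8AC4
clock 8: out=0, reg = 0x4562
clock 9: out=0, reg = 0x22B1
clock 10: out=1, reg = 0x1158
clock 11: out=0, reg = 0x88AC
clock 12: out=0, reg = 0xC456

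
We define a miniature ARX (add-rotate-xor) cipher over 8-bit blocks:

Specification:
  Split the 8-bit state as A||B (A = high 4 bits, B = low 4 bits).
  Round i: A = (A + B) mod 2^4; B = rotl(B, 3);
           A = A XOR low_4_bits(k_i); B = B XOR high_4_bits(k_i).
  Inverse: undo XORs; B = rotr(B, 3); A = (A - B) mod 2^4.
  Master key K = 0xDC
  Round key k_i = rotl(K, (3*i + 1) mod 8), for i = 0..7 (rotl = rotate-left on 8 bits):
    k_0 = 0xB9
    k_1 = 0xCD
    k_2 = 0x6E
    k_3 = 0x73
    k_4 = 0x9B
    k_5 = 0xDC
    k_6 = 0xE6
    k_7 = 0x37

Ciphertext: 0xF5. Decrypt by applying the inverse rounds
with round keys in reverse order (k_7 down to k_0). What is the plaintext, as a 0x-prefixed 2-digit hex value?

0xA5

s_0 = ciphertext = 0xF5
s_1 = InvRound(s_0, k_7) = 0xCC
s_2 = InvRound(s_1, k_6) = 0x64
s_3 = InvRound(s_2, k_5) = 0x73
s_4 = InvRound(s_3, k_4) = 0x75
s_5 = InvRound(s_4, k_3) = 0x04
s_6 = InvRound(s_5, k_2) = 0xA4
s_7 = InvRound(s_6, k_1) = 0x61
s_8 = InvRound(s_7, k_0) = 0xA5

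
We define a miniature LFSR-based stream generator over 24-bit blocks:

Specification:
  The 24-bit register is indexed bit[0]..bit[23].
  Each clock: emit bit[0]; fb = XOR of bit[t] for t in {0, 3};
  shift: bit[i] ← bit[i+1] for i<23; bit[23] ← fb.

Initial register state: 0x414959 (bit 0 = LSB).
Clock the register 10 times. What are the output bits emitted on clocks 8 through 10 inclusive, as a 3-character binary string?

reg_0 = 0x414959
clock 1: out=1, reg = 0x20A4AC
clock 2: out=0, reg = 0x905256
clock 3: out=0, reg = 0x48292B
clock 4: out=1, reg = 0x241495
clock 5: out=1, reg = 0x920A4A
clock 6: out=0, reg = 0xC90525
clock 7: out=1, reg = 0xE48292
clock 8: out=0, reg = 0x724149
clock 9: out=1, reg = 0x3920A4
clock 10: out=0, reg = 0x1C9052

010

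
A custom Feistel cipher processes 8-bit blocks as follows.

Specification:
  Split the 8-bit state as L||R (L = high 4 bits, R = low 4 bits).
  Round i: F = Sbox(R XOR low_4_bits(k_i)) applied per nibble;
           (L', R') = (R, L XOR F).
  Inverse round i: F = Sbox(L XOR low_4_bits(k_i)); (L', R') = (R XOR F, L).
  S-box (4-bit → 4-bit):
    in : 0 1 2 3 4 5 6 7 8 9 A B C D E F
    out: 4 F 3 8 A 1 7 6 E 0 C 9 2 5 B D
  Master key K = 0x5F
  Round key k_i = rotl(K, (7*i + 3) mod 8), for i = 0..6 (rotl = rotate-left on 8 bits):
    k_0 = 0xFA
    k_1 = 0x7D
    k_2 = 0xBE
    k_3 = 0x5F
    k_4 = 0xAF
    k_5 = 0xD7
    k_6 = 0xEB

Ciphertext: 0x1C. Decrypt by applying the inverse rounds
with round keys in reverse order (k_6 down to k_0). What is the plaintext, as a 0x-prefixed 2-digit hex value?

s_0 = ciphertext = 0x1C
s_1 = InvRound(s_0, k_6) = 0x01
s_2 = InvRound(s_1, k_5) = 0x70
s_3 = InvRound(s_2, k_4) = 0xE7
s_4 = InvRound(s_3, k_3) = 0x8E
s_5 = InvRound(s_4, k_2) = 0x98
s_6 = InvRound(s_5, k_1) = 0x29
s_7 = InvRound(s_6, k_0) = 0x72

0x72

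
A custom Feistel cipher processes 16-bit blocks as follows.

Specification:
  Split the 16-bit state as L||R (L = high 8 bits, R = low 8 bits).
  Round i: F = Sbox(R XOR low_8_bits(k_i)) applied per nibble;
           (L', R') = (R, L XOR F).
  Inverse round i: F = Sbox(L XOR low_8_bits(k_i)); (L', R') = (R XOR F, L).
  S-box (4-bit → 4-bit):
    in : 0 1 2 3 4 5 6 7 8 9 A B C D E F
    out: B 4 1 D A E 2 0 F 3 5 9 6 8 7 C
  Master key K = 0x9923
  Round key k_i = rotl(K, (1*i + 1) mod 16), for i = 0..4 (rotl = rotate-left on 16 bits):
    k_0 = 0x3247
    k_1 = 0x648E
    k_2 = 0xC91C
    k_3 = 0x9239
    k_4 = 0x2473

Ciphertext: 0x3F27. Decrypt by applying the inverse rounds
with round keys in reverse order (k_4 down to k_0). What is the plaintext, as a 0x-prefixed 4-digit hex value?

0x9D93

s_0 = ciphertext = 0x3F27
s_1 = InvRound(s_0, k_4) = 0x813F
s_2 = InvRound(s_1, k_3) = 0xA081
s_3 = InvRound(s_2, k_2) = 0x17A0
s_4 = InvRound(s_3, k_1) = 0x9317
s_5 = InvRound(s_4, k_0) = 0x9D93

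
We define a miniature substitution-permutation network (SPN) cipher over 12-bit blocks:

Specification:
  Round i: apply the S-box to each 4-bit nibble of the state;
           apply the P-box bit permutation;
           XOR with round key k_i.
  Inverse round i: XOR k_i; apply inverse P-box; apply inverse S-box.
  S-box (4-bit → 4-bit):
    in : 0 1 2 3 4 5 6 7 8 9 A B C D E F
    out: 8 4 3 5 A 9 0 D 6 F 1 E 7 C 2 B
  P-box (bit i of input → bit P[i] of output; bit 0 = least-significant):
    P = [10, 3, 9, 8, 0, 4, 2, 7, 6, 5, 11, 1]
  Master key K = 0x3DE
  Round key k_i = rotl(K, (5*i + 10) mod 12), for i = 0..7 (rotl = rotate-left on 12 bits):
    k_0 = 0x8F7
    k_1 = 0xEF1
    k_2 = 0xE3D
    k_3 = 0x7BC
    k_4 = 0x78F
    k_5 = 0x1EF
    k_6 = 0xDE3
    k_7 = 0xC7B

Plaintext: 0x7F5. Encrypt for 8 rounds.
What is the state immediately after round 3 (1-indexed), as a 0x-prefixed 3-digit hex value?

s_0 = plaintext = 0x7F5
s_1 = Round(s_0, k_0) = 0x524
s_2 = Round(s_1, k_1) = 0xFAA
s_3 = Round(s_2, k_2) = 0xA5E
s_4 = Round(s_3, k_3) = 0x775
s_5 = Round(s_4, k_4) = 0xA48
s_6 = Round(s_5, k_5) = 0x337
s_7 = Round(s_6, k_6) = 0x2A6
s_8 = Round(s_7, k_7) = 0xC1A

0xA5E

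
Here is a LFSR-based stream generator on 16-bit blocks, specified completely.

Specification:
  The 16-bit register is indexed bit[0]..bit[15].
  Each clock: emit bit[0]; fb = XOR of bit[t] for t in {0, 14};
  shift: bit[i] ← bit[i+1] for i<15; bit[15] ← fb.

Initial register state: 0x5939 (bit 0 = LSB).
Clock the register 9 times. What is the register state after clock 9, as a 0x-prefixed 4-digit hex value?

reg_0 = 0x5939
clock 1: out=1, reg = 0x2C9C
clock 2: out=0, reg = 0x164E
clock 3: out=0, reg = 0x0B27
clock 4: out=1, reg = 0x8593
clock 5: out=1, reg = 0xC2C9
clock 6: out=1, reg = 0x6164
clock 7: out=0, reg = 0xB0B2
clock 8: out=0, reg = 0x5859
clock 9: out=1, reg = 0x2C2C

0x2C2C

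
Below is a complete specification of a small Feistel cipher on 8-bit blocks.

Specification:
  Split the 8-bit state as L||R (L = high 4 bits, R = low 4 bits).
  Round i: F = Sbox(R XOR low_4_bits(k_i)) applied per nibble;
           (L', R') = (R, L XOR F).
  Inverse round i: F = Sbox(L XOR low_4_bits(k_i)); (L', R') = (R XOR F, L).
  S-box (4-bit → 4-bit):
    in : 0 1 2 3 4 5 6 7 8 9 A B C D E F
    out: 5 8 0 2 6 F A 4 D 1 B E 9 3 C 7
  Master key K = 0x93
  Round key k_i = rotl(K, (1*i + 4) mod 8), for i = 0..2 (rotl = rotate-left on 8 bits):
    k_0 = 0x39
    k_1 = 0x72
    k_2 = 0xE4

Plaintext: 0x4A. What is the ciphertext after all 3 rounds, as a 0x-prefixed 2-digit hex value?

s_0 = plaintext = 0x4A
s_1 = Round(s_0, k_0) = 0xA6
s_2 = Round(s_1, k_1) = 0x6C
s_3 = Round(s_2, k_2) = 0xCB

0xCB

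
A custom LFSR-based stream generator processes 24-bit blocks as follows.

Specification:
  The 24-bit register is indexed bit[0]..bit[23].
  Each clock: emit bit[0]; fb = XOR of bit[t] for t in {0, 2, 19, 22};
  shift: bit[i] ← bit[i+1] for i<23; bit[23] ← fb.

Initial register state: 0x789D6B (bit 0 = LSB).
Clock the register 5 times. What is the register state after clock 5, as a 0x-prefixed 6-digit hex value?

0x9BC4EB

reg_0 = 0x789D6B
clock 1: out=1, reg = 0xBC4EB5
clock 2: out=1, reg = 0xDE275A
clock 3: out=0, reg = 0x6F13AD
clock 4: out=1, reg = 0x3789D6
clock 5: out=0, reg = 0x9BC4EB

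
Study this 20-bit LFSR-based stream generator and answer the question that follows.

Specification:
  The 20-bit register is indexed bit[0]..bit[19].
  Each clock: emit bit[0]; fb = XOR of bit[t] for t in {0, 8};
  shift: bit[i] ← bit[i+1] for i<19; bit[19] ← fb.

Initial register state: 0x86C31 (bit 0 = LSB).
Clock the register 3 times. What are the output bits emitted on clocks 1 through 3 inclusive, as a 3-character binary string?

100

reg_0 = 0x86C31
clock 1: out=1, reg = 0xC3618
clock 2: out=0, reg = 0x61B0C
clock 3: out=0, reg = 0xB0D86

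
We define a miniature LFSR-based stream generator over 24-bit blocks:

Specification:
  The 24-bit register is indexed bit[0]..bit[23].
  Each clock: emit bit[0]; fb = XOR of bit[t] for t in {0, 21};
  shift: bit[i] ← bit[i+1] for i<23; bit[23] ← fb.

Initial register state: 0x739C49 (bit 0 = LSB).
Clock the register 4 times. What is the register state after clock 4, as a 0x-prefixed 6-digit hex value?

reg_0 = 0x739C49
clock 1: out=1, reg = 0x39CE24
clock 2: out=0, reg = 0x9CE712
clock 3: out=0, reg = 0x4E7389
clock 4: out=1, reg = 0xA739C4

0xA739C4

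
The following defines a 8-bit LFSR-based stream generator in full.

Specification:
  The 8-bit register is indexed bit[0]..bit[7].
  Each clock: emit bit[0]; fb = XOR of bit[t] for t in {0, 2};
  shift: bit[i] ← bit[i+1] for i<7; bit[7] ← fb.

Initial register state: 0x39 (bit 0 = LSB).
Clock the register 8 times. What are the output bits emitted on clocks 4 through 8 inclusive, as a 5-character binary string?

reg_0 = 0x39
clock 1: out=1, reg = 0x9C
clock 2: out=0, reg = 0xCE
clock 3: out=0, reg = 0xE7
clock 4: out=1, reg = 0x73
clock 5: out=1, reg = 0xB9
clock 6: out=1, reg = 0xDC
clock 7: out=0, reg = 0xEE
clock 8: out=0, reg = 0xF7

11100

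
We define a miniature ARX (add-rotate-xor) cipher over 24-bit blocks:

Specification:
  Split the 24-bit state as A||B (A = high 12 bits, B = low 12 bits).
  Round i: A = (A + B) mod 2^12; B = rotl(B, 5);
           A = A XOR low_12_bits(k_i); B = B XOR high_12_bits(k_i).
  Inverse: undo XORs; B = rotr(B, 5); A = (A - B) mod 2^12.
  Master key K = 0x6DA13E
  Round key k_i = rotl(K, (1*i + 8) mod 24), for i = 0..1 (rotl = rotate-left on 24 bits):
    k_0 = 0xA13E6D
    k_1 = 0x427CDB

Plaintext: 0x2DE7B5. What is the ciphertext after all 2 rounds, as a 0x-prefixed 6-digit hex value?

0xD613BE

s_0 = plaintext = 0x2DE7B5
s_1 = Round(s_0, k_0) = 0x4FECBC
s_2 = Round(s_1, k_1) = 0xD613BE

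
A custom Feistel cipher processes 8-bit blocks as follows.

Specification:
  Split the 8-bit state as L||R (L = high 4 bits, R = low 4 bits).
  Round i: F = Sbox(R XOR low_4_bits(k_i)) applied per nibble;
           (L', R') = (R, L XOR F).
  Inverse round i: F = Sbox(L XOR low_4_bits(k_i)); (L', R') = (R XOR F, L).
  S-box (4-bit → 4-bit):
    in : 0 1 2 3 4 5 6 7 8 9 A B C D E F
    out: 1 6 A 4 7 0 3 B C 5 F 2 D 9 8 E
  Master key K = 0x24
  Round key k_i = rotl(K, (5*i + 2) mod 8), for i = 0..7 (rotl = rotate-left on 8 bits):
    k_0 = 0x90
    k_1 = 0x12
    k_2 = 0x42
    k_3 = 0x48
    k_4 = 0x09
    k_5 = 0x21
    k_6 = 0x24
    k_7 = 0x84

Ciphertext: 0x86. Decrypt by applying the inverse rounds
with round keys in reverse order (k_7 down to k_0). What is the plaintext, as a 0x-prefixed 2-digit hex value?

s_0 = ciphertext = 0x86
s_1 = InvRound(s_0, k_7) = 0xB8
s_2 = InvRound(s_1, k_6) = 0x6B
s_3 = InvRound(s_2, k_5) = 0x06
s_4 = InvRound(s_3, k_4) = 0x30
s_5 = InvRound(s_4, k_3) = 0x23
s_6 = InvRound(s_5, k_2) = 0x22
s_7 = InvRound(s_6, k_1) = 0x32
s_8 = InvRound(s_7, k_0) = 0x63

0x63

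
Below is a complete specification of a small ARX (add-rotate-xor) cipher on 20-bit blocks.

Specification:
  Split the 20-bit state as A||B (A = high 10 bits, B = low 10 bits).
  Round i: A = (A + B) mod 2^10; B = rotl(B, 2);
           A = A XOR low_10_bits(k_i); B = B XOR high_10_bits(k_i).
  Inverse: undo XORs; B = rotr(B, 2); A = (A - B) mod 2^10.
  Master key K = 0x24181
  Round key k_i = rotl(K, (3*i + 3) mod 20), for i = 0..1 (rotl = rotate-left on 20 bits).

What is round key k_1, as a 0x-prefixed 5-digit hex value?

0x06049

K = 0x24181
k_0 = rotl(K, (3*0+3) mod 20) = rotl(K, 3) = 0x20C09
k_1 = rotl(K, (3*1+3) mod 20) = rotl(K, 6) = 0x06049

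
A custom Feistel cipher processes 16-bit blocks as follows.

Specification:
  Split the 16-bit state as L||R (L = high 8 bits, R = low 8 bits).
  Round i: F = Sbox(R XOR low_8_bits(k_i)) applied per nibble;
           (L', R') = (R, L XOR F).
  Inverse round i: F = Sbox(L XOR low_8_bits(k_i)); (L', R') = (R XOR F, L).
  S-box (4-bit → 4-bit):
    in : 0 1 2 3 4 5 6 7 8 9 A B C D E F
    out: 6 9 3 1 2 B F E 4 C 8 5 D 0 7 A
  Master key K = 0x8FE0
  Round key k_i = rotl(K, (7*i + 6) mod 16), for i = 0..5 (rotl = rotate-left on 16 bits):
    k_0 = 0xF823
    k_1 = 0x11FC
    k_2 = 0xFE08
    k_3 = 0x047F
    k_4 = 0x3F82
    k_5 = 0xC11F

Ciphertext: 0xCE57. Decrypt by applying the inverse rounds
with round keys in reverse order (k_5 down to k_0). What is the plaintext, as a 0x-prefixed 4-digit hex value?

s_0 = ciphertext = 0xCE57
s_1 = InvRound(s_0, k_5) = 0x5ECE
s_2 = InvRound(s_1, k_4) = 0xC35E
s_3 = InvRound(s_2, k_3) = 0x03C3
s_4 = InvRound(s_3, k_2) = 0xA603
s_5 = InvRound(s_4, k_1) = 0xBBA6
s_6 = InvRound(s_5, k_0) = 0x62BB

0x62BB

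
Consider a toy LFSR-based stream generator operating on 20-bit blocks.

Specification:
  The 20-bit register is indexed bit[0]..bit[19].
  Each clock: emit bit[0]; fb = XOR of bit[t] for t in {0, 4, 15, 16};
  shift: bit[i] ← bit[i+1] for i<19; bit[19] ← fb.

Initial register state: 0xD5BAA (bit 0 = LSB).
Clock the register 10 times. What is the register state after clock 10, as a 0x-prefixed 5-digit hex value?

reg_0 = 0xD5BAA
clock 1: out=0, reg = 0xEADD5
clock 2: out=1, reg = 0xF56EA
clock 3: out=0, reg = 0xFAB75
clock 4: out=1, reg = 0x7D5BA
clock 5: out=0, reg = 0xBEADD
clock 6: out=1, reg = 0x5F56E
clock 7: out=0, reg = 0x2FAB7
clock 8: out=1, reg = 0x97D5B
clock 9: out=1, reg = 0xCBEAD
clock 10: out=1, reg = 0x65F56

0x65F56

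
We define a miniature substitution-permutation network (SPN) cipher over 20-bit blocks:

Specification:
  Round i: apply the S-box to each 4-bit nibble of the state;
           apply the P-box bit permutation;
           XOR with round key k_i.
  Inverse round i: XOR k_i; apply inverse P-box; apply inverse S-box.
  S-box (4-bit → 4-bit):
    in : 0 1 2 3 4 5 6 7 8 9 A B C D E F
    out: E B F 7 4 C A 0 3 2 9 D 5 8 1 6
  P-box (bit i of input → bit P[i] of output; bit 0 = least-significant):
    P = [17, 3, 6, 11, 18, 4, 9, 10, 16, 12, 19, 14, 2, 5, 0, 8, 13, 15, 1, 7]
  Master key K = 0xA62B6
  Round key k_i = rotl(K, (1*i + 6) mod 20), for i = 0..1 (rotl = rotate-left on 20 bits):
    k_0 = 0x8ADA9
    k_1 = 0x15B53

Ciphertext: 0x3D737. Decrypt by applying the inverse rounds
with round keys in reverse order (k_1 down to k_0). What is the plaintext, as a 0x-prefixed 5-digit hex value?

0xC9EF5

s_0 = ciphertext = 0x3D737
s_1 = InvRound(s_0, k_1) = 0x987DB
s_2 = InvRound(s_1, k_0) = 0xC9EF5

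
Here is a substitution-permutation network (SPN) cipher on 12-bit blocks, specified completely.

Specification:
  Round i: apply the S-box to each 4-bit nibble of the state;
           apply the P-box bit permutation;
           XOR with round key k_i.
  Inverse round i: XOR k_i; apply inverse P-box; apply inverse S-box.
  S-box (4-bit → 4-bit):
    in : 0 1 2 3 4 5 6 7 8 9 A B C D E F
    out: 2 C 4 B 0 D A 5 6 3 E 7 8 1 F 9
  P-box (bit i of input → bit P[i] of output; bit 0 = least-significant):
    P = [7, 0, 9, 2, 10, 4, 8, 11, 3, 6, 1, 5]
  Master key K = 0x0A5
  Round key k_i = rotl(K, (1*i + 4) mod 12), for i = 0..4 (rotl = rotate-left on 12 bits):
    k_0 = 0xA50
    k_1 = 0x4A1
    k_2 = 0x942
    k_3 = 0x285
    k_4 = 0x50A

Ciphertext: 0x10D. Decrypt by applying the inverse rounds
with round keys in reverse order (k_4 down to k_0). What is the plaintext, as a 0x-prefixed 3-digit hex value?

0x1FB

s_0 = ciphertext = 0x10D
s_1 = InvRound(s_0, k_4) = 0x2D6
s_2 = InvRound(s_1, k_3) = 0x800
s_3 = InvRound(s_2, k_2) = 0x824
s_4 = InvRound(s_3, k_1) = 0x4F3
s_5 = InvRound(s_4, k_0) = 0x1FB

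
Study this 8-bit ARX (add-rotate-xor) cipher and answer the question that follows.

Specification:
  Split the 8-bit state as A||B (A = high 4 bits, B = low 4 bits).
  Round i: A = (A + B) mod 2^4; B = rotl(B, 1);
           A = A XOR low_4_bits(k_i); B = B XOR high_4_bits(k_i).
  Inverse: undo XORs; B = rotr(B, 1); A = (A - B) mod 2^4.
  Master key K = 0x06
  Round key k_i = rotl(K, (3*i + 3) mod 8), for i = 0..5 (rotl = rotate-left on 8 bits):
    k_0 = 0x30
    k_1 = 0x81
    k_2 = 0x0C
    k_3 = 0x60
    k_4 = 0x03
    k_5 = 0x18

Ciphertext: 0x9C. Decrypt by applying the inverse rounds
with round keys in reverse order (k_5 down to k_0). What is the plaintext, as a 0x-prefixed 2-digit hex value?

s_0 = ciphertext = 0x9C
s_1 = InvRound(s_0, k_5) = 0x3E
s_2 = InvRound(s_1, k_4) = 0x97
s_3 = InvRound(s_2, k_3) = 0x18
s_4 = InvRound(s_3, k_2) = 0x94
s_5 = InvRound(s_4, k_1) = 0x26
s_6 = InvRound(s_5, k_0) = 0x8A

0x8A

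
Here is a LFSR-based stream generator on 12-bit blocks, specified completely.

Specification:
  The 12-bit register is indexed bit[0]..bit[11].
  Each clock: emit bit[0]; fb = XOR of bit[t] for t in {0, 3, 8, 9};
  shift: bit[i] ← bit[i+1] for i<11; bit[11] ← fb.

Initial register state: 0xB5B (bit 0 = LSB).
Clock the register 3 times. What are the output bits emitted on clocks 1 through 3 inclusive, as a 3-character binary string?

110

reg_0 = 0xB5B
clock 1: out=1, reg = 0x5AD
clock 2: out=1, reg = 0xAD6
clock 3: out=0, reg = 0xD6B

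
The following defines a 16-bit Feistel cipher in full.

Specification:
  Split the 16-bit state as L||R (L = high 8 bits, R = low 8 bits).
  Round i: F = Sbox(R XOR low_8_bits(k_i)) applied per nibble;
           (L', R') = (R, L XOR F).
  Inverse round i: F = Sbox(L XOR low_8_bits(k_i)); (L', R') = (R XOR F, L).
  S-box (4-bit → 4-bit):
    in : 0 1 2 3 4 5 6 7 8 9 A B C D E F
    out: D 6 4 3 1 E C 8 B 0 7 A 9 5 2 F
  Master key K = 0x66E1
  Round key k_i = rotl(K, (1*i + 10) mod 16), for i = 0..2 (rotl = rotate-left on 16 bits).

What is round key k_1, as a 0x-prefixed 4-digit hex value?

K = 0x66E1
k_0 = rotl(K, (1*0+10) mod 16) = rotl(K, 10) = 0x859B
k_1 = rotl(K, (1*1+10) mod 16) = rotl(K, 11) = 0x0B37

0x0B37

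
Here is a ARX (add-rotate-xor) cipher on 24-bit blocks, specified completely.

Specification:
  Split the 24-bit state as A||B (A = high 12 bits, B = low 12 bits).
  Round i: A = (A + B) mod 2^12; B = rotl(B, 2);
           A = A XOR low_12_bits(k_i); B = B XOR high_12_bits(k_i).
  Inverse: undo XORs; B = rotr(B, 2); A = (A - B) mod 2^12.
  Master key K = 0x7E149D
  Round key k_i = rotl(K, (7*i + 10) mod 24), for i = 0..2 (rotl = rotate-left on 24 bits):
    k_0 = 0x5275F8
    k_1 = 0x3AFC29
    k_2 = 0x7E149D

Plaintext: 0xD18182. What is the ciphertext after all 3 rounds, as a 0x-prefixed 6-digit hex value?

s_0 = plaintext = 0xD18182
s_1 = Round(s_0, k_0) = 0xB6232F
s_2 = Round(s_1, k_1) = 0x2B8F13
s_3 = Round(s_2, k_2) = 0x556BAE

0x556BAE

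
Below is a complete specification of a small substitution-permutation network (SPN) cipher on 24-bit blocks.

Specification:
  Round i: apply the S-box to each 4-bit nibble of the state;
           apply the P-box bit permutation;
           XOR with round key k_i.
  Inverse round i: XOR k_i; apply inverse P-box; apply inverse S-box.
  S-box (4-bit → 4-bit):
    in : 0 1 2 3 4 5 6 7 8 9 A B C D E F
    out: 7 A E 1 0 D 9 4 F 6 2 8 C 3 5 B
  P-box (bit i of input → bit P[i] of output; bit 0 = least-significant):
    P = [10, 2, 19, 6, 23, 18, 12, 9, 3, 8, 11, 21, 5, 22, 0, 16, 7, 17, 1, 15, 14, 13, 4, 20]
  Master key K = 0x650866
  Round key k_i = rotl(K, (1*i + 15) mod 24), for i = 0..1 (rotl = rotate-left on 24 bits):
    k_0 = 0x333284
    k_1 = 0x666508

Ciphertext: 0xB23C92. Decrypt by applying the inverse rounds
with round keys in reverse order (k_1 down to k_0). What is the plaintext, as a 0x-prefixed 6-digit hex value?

s_0 = ciphertext = 0xB23C92
s_1 = InvRound(s_0, k_1) = 0x5EA004
s_2 = InvRound(s_1, k_0) = 0x461B27

0x461B27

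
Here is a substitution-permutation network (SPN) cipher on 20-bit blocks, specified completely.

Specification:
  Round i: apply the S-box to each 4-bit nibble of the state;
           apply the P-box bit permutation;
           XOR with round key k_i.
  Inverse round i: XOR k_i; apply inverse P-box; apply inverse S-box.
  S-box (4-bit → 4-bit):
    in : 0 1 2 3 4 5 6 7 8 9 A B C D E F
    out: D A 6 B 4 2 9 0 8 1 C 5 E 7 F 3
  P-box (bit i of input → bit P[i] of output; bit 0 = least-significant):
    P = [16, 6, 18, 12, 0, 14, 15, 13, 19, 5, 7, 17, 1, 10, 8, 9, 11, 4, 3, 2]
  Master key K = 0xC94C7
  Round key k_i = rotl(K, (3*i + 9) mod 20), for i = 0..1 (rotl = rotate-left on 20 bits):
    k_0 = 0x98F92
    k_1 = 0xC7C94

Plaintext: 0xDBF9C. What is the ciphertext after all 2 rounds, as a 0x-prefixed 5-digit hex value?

0x79C87

s_0 = plaintext = 0xDBF9C
s_1 = Round(s_0, k_0) = 0x596E9
s_2 = Round(s_1, k_1) = 0x79C87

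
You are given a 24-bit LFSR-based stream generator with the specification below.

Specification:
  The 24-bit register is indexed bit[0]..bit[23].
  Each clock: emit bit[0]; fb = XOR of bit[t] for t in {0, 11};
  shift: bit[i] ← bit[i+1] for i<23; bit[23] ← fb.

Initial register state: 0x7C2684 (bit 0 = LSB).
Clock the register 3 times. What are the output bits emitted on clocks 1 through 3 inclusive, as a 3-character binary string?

reg_0 = 0x7C2684
clock 1: out=0, reg = 0x3E1342
clock 2: out=0, reg = 0x1F09A1
clock 3: out=1, reg = 0x0F84D0

001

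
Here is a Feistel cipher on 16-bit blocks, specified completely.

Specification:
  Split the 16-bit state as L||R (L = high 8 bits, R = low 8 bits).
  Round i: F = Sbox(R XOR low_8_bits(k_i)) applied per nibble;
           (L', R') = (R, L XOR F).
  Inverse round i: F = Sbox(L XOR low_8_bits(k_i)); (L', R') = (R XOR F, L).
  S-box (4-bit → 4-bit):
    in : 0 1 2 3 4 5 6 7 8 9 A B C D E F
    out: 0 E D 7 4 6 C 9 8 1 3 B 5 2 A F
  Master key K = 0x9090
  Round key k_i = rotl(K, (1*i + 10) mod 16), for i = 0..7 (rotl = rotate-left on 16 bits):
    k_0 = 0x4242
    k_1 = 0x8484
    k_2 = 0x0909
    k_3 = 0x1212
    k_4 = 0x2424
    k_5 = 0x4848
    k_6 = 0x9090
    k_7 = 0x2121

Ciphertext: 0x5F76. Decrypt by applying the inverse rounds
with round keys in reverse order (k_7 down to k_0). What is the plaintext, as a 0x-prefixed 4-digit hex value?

s_0 = ciphertext = 0x5F76
s_1 = InvRound(s_0, k_7) = 0xEC5F
s_2 = InvRound(s_1, k_6) = 0xCAEC
s_3 = InvRound(s_2, k_5) = 0x61CA
s_4 = InvRound(s_3, k_4) = 0x8C61
s_5 = InvRound(s_4, k_3) = 0x7B8C
s_6 = InvRound(s_5, k_2) = 0x117B
s_7 = InvRound(s_6, k_1) = 0x6D11
s_8 = InvRound(s_7, k_0) = 0xCE6D

0xCE6D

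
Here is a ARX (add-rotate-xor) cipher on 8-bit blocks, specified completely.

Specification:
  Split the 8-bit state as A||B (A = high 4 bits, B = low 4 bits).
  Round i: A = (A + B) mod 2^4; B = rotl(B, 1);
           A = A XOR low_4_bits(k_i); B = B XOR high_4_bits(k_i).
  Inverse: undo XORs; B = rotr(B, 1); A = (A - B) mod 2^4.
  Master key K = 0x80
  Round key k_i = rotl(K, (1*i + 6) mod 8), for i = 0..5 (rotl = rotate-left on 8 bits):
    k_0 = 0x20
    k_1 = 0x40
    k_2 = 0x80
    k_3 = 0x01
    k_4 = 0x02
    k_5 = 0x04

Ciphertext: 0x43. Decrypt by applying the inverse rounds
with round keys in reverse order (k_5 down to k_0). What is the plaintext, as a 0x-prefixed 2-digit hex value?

0x5D

s_0 = ciphertext = 0x43
s_1 = InvRound(s_0, k_5) = 0x79
s_2 = InvRound(s_1, k_4) = 0x9C
s_3 = InvRound(s_2, k_3) = 0x26
s_4 = InvRound(s_3, k_2) = 0xB7
s_5 = InvRound(s_4, k_1) = 0x29
s_6 = InvRound(s_5, k_0) = 0x5D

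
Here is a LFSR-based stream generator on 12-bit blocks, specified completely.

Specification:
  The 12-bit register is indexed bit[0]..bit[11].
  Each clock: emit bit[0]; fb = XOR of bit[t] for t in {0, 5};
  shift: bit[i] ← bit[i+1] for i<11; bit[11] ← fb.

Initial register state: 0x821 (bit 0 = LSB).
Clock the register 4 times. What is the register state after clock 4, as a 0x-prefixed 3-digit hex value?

reg_0 = 0x821
clock 1: out=1, reg = 0x410
clock 2: out=0, reg = 0x208
clock 3: out=0, reg = 0x104
clock 4: out=0, reg = 0x082

0x082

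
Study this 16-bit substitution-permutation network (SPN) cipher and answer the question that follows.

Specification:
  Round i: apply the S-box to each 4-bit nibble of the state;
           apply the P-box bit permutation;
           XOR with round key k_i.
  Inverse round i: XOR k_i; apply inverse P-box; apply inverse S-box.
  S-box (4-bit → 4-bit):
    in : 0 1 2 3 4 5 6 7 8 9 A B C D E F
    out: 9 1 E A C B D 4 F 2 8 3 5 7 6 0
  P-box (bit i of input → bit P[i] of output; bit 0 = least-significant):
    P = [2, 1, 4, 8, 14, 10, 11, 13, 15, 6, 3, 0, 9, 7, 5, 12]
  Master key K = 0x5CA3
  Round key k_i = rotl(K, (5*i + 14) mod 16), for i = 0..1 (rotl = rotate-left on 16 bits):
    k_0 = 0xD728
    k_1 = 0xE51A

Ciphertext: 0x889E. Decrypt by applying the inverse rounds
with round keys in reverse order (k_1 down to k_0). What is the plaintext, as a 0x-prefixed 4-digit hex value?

0xE7CF

s_0 = ciphertext = 0x889E
s_1 = InvRound(s_0, k_1) = 0x9F80
s_2 = InvRound(s_1, k_0) = 0xE7CF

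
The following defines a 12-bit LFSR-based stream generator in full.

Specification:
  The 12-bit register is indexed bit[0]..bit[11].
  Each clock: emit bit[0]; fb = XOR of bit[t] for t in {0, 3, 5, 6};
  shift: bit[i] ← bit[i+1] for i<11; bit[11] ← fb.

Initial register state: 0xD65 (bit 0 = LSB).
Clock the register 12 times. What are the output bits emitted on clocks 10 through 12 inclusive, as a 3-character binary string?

011

reg_0 = 0xD65
clock 1: out=1, reg = 0xEB2
clock 2: out=0, reg = 0xF59
clock 3: out=1, reg = 0xFAC
clock 4: out=0, reg = 0x7D6
clock 5: out=0, reg = 0xBEB
clock 6: out=1, reg = 0x5F5
clock 7: out=1, reg = 0xAFA
clock 8: out=0, reg = 0xD7D
clock 9: out=1, reg = 0x6BE
clock 10: out=0, reg = 0x35F
clock 11: out=1, reg = 0x9AF
clock 12: out=1, reg = 0xCD7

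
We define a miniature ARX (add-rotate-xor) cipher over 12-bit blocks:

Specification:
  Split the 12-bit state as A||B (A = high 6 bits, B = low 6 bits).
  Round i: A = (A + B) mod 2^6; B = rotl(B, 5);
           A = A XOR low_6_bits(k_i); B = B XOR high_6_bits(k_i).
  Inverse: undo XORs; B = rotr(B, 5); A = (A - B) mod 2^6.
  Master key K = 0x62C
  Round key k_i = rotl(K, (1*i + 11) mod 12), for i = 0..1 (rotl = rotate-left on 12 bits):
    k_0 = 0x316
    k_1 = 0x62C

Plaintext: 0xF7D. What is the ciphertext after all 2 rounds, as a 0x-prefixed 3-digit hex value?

s_0 = plaintext = 0xF7D
s_1 = Round(s_0, k_0) = 0xB32
s_2 = Round(s_1, k_1) = 0xC81

0xC81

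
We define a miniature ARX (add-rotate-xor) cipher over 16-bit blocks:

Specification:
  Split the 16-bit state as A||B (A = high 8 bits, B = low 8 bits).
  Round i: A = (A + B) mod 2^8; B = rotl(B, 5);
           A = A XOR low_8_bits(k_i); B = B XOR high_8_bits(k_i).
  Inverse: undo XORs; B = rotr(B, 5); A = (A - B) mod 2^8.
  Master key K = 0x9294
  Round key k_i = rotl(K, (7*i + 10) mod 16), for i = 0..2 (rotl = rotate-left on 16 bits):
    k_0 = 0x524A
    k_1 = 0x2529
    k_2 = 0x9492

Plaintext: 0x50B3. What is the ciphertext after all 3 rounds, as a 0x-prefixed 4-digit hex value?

0x77A0

s_0 = plaintext = 0x50B3
s_1 = Round(s_0, k_0) = 0x4924
s_2 = Round(s_1, k_1) = 0x44A1
s_3 = Round(s_2, k_2) = 0x77A0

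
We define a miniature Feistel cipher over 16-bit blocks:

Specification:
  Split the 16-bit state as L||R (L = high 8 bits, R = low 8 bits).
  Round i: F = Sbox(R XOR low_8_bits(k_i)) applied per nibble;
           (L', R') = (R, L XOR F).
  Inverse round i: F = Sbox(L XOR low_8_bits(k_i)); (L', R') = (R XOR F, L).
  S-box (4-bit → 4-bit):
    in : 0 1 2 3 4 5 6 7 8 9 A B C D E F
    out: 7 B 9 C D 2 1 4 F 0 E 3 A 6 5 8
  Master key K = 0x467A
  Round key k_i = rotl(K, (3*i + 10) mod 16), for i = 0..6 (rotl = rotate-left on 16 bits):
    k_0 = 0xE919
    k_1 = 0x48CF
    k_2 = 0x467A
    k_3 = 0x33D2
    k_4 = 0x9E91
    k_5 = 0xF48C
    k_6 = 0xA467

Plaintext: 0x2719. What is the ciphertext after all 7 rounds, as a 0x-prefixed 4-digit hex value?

0xD084

s_0 = plaintext = 0x2719
s_1 = Round(s_0, k_0) = 0x1950
s_2 = Round(s_1, k_1) = 0x5011
s_3 = Round(s_2, k_2) = 0x1143
s_4 = Round(s_3, k_3) = 0x431A
s_5 = Round(s_4, k_4) = 0x1AB0
s_6 = Round(s_5, k_5) = 0xB0D0
s_7 = Round(s_6, k_6) = 0xD084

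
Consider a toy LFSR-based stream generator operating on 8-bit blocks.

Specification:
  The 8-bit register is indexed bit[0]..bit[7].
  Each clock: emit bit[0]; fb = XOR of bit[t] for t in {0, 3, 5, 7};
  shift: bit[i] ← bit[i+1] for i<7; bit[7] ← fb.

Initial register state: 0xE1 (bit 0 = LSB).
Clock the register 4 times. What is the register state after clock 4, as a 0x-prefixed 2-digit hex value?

reg_0 = 0xE1
clock 1: out=1, reg = 0xF0
clock 2: out=0, reg = 0x78
clock 3: out=0, reg = 0x3C
clock 4: out=0, reg = 0x1E

0x1E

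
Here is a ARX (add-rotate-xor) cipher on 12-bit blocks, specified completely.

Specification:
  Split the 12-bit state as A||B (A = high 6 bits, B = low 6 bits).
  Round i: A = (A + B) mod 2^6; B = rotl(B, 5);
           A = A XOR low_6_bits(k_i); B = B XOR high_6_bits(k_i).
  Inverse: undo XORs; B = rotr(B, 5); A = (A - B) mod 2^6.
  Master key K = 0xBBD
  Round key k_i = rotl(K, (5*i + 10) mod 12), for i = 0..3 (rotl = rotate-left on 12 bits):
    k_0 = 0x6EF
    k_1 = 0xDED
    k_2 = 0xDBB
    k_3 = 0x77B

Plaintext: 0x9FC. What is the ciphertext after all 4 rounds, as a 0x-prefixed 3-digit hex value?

0xF53

s_0 = plaintext = 0x9FC
s_1 = Round(s_0, k_0) = 0x305
s_2 = Round(s_1, k_1) = 0xF15
s_3 = Round(s_2, k_2) = 0xA9C
s_4 = Round(s_3, k_3) = 0xF53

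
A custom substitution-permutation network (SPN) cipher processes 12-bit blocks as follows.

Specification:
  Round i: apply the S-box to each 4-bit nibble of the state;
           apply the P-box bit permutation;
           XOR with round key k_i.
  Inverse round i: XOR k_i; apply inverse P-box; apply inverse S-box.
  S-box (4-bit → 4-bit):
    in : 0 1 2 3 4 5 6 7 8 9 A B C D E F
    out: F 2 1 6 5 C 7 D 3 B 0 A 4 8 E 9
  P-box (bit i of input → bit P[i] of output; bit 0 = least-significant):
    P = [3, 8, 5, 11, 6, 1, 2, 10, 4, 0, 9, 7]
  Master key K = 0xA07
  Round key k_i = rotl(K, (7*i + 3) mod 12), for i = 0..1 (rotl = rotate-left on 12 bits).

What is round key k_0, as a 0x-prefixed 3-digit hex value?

K = 0xA07
k_0 = rotl(K, (7*0+3) mod 12) = rotl(K, 3) = 0x03D

0x03D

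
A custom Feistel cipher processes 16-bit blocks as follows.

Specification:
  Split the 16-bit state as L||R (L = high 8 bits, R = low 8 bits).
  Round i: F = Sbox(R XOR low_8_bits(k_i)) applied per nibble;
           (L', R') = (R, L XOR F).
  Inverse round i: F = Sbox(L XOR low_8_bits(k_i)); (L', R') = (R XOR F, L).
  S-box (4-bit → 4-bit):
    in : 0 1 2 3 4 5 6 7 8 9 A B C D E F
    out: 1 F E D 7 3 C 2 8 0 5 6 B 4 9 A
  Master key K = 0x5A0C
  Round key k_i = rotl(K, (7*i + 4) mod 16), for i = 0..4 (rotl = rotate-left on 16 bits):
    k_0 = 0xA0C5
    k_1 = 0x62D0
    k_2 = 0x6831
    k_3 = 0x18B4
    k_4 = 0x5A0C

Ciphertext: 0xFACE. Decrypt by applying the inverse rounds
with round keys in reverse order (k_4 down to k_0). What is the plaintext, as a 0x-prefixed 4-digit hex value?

0xBE67

s_0 = ciphertext = 0xFACE
s_1 = InvRound(s_0, k_4) = 0x62FA
s_2 = InvRound(s_1, k_3) = 0xB662
s_3 = InvRound(s_2, k_2) = 0xE0B6
s_4 = InvRound(s_3, k_1) = 0x67E0
s_5 = InvRound(s_4, k_0) = 0xBE67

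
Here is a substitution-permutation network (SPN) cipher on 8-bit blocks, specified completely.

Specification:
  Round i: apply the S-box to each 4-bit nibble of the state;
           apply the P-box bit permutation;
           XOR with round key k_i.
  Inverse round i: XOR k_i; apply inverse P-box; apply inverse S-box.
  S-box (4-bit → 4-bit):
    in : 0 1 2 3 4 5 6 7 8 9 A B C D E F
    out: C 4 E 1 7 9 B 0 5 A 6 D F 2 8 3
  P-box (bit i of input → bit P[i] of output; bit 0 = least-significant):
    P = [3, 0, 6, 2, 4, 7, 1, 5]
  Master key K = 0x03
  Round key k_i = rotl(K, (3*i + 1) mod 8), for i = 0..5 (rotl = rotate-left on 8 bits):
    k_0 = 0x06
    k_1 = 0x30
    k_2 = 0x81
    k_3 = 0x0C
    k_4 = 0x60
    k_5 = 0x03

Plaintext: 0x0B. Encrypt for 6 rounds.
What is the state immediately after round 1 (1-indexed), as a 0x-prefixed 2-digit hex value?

s_0 = plaintext = 0x0B
s_1 = Round(s_0, k_0) = 0x68
s_2 = Round(s_1, k_1) = 0xC8
s_3 = Round(s_2, k_2) = 0x7B
s_4 = Round(s_3, k_3) = 0x40
s_5 = Round(s_4, k_4) = 0xB6
s_6 = Round(s_5, k_5) = 0x3C

0x68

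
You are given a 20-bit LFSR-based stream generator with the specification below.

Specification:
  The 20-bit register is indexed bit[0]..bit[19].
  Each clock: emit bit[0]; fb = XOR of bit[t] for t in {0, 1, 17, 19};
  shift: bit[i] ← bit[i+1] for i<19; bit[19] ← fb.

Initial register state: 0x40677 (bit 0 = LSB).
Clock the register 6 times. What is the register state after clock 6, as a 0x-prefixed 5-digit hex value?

reg_0 = 0x40677
clock 1: out=1, reg = 0x2033B
clock 2: out=1, reg = 0x9019D
clock 3: out=1, reg = 0x480CE
clock 4: out=0, reg = 0xA4067
clock 5: out=1, reg = 0x52033
clock 6: out=1, reg = 0x29019

0x29019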